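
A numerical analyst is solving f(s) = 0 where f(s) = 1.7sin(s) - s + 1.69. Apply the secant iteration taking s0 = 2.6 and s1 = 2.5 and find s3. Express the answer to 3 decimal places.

2.586

f(2.6) = -0.03365, f(2.5) = 0.20740
s2 = 2.50000 − 0.20740·(2.50000 − 2.60000) / (0.20740 − (-0.03365)) = 2.50000 − (-0.02074)/(0.24105) = 2.58604
f(2.58604) = 0.00056
s3 = 2.58604 − 0.00056·(2.58604 − 2.50000) / (0.00056 − 0.20740) = 2.58604 − (0.00005)/(-0.20684) = 2.58627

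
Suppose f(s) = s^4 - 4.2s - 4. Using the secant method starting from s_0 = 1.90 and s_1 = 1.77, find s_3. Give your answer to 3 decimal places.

f(1.90) = 1.05210, f(1.77) = -1.61894
s_2 = 1.77000 − (-1.61894)·(1.77000 − 1.90000) / (-1.61894 − 1.05210) = 1.77000 − (0.21046)/(-2.67104) = 1.84879
f(1.84879) = -0.08194
s_3 = 1.84879 − (-0.08194)·(1.84879 − 1.77000) / (-0.08194 − (-1.61894)) = 1.84879 − (-0.00646)/(1.53700) = 1.85299

1.853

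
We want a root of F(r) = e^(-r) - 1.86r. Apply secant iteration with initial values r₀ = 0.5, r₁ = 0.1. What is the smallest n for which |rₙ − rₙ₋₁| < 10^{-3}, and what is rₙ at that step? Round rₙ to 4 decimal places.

F(0.5) = -0.323469, F(0.1) = 0.718837
r₂ = 0.100000 − 0.718837·(-0.400000)/(1.042307) = 0.375864;  |Δ| = 0.275864
F(0.375864) = -0.012411
r₃ = 0.375864 − (-0.012411)·(0.275864)/(-0.731249) = 0.371182;  |Δ| = 0.004682
F(0.371182) = -0.000480
r₄ = 0.371182 − (-0.000480)·(-0.004682)/(0.011932) = 0.370994;  |Δ| = 0.000188
|r₄ − r₃| = 0.000188 < 10^{-3}

n = 4, rₙ = 0.3710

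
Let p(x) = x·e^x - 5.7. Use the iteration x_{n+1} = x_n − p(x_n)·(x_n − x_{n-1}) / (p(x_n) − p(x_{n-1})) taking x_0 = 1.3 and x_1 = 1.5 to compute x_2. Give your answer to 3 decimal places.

p(1.3) = -0.92991, p(1.5) = 1.02253
x_2 = 1.50000 − 1.02253·(1.50000 − 1.30000) / (1.02253 − (-0.92991)) = 1.50000 − (0.20451)/(1.95245) = 1.39526

1.395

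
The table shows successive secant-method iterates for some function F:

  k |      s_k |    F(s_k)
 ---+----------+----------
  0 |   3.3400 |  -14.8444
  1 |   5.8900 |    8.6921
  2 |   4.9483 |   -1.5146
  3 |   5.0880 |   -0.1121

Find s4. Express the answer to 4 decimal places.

s4 = 5.0880 − (-0.1121)·(5.0880 − 4.9483) / (-0.1121 − (-1.5146))
   = 5.0880 − (-0.015660)/(1.402500) = 5.099166

5.0992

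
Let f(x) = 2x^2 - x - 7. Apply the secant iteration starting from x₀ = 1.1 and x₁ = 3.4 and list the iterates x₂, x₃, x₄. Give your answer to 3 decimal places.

1.810, 2.050, 2.146

f(1.1) = -5.68000, f(3.4) = 12.72000
x₂ = 3.40000 − 12.72000·(3.40000 − 1.10000) / (12.72000 − (-5.68000)) = 3.40000 − (29.25600)/(18.40000) = 1.81000
f(1.81000) = -2.25780
x₃ = 1.81000 − (-2.25780)·(1.81000 − 3.40000) / (-2.25780 − 12.72000) = 1.81000 − (3.58990)/(-14.97780) = 2.04968
f(2.04968) = -0.64729
x₄ = 2.04968 − (-0.64729)·(2.04968 − 1.81000) / (-0.64729 − (-2.25780)) = 2.04968 − (-0.15514)/(1.61051) = 2.14601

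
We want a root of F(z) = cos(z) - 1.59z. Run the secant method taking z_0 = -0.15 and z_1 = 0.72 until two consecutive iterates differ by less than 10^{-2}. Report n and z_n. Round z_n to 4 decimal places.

n = 4, z_n = 0.5396

F(-0.15) = 1.227271, F(0.72) = -0.392994
z_2 = 0.720000 − (-0.392994)·(0.870000)/(-1.620265) = 0.508982;  |Δ| = 0.211018
F(0.508982) = 0.063959
z_3 = 0.508982 − 0.063959·(-0.211018)/(0.456954) = 0.538518;  |Δ| = 0.029536
F(0.538518) = 0.002226
z_4 = 0.538518 − 0.002226·(0.029536)/(-0.061734) = 0.539583;  |Δ| = 0.001065
|z_4 − z_3| = 0.001065 < 10^{-2}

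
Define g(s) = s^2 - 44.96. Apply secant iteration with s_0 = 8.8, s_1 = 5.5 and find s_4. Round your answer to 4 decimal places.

g(8.8) = 32.480000, g(5.5) = -14.710000
s_2 = 5.500000 − (-14.710000)·(5.500000 − 8.800000) / (-14.710000 − 32.480000) = 5.500000 − (48.543000)/(-47.190000) = 6.528671
g(6.528671) = -2.336451
s_3 = 6.528671 − (-2.336451)·(6.528671 − 5.500000) / (-2.336451 − (-14.710000)) = 6.528671 − (-2.403440)/(12.373549) = 6.722911
g(6.722911) = 0.237538
s_4 = 6.722911 − 0.237538·(6.722911 − 6.528671) / (0.237538 − (-2.336451)) = 6.722911 − (0.046140)/(2.573989) = 6.704986

6.7050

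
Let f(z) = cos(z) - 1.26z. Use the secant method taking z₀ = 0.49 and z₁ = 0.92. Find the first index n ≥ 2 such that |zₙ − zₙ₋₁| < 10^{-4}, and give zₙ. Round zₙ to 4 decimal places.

f(0.49) = 0.264933, f(0.92) = -0.553380
z₂ = 0.920000 − (-0.553380)·(0.430000)/(-0.818313) = 0.629215;  |Δ| = 0.290785
f(0.629215) = 0.015679
z₃ = 0.629215 − 0.015679·(-0.290785)/(0.569059) = 0.637227;  |Δ| = 0.008012
f(0.637227) = 0.000843
z₄ = 0.637227 − 0.000843·(0.008012)/(-0.014836) = 0.637682;  |Δ| = 0.000455
f(0.637682) = -0.000002
z₅ = 0.637682 − (-0.000002)·(0.000455)/(-0.000845) = 0.637681;  |Δ| = 0.000001
|z₅ − z₄| = 0.000001 < 10^{-4}

n = 5, zₙ = 0.6377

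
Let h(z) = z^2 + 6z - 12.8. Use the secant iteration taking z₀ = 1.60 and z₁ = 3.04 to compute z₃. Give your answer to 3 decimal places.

1.668

h(1.60) = -0.64000, h(3.04) = 14.68160
z₂ = 3.04000 − 14.68160·(3.04000 − 1.60000) / (14.68160 − (-0.64000)) = 3.04000 − (21.14150)/(15.32160) = 1.66015
h(1.66015) = -0.08300
z₃ = 1.66015 − (-0.08300)·(1.66015 − 3.04000) / (-0.08300 − 14.68160) = 1.66015 − (0.11453)/(-14.76460) = 1.66791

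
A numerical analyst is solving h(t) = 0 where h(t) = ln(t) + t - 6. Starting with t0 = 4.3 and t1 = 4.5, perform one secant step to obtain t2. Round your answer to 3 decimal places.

h(4.3) = -0.24138, h(4.5) = 0.00408
t2 = 4.50000 − 0.00408·(4.50000 − 4.30000) / (0.00408 − (-0.24138)) = 4.50000 − (0.00082)/(0.24546) = 4.49668

4.497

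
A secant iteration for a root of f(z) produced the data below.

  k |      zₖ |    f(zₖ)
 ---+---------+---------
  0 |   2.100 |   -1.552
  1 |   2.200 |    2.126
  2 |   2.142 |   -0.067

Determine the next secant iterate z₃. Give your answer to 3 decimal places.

z₃ = 2.142 − (-0.067)·(2.142 − 2.200) / (-0.067 − 2.126)
   = 2.142 − (0.00389)/(-2.19300) = 2.14377

2.144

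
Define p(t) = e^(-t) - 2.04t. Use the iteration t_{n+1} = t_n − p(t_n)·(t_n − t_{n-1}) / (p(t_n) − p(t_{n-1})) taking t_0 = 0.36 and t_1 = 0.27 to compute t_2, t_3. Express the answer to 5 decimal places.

0.34674, 0.34661

p(0.36) = -0.0367237, p(0.27) = 0.2125795
t_2 = 0.2700000 − 0.2125795·(0.2700000 − 0.3600000) / (0.2125795 − (-0.0367237)) = 0.2700000 − (-0.0191322)/(0.2493032) = 0.3467425
p(0.3467425) = -0.0003674
t_3 = 0.3467425 − (-0.0003674)·(0.3467425 − 0.2700000) / (-0.0003674 − 0.2125795) = 0.3467425 − (-0.0000282)/(-0.2129469) = 0.3466101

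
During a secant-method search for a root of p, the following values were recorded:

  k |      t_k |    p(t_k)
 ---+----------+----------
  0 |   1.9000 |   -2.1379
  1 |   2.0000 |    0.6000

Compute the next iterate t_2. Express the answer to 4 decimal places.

1.9781

t_2 = 2.0000 − 0.6000·(2.0000 − 1.9000) / (0.6000 − (-2.1379))
   = 2.0000 − (0.060000)/(2.737900) = 1.978085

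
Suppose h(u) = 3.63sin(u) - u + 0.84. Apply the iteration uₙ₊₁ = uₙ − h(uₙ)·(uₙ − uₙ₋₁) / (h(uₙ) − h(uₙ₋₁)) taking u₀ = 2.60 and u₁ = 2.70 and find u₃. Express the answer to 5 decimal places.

h(2.60) = 0.1112700, h(2.70) = -0.3086110
u₂ = 2.7000000 − (-0.3086110)·(2.7000000 − 2.6000000) / (-0.3086110 − 0.1112700) = 2.7000000 − (-0.0308611)/(-0.4198810) = 2.6265004
h(2.6265004) = 0.0016927
u₃ = 2.6265004 − 0.0016927·(2.6265004 − 2.7000000) / (0.0016927 − (-0.3086110)) = 2.6265004 − (-0.0001244)/(0.3103037) = 2.6269013

2.62690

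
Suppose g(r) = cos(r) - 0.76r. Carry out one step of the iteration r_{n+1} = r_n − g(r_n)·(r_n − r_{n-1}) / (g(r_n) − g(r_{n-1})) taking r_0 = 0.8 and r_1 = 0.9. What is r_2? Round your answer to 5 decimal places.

0.85871

g(0.8) = 0.0887067, g(0.9) = -0.0623900
r_2 = 0.9000000 − (-0.0623900)·(0.9000000 − 0.8000000) / (-0.0623900 − 0.0887067) = 0.9000000 − (-0.0062390)/(-0.1510967) = 0.8587086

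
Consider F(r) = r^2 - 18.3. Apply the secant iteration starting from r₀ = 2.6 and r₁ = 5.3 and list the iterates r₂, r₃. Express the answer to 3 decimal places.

F(2.6) = -11.54000, F(5.3) = 9.79000
r₂ = 5.30000 − 9.79000·(5.30000 − 2.60000) / (9.79000 − (-11.54000)) = 5.30000 − (26.43300)/(21.33000) = 4.06076
F(4.06076) = -1.81023
r₃ = 4.06076 − (-1.81023)·(4.06076 − 5.30000) / (-1.81023 − 9.79000) = 4.06076 − (2.24331)/(-11.60023) = 4.25414

4.061, 4.254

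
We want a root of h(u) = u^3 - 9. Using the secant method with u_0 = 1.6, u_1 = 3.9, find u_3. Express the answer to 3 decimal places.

h(1.6) = -4.90400, h(3.9) = 50.31900
u_2 = 3.90000 − 50.31900·(3.90000 − 1.60000) / (50.31900 − (-4.90400)) = 3.90000 − (115.73370)/(55.22300) = 1.80425
h(1.80425) = -3.12661
u_3 = 1.80425 − (-3.12661)·(1.80425 − 3.90000) / (-3.12661 − 50.31900) = 1.80425 − (6.55260)/(-53.44561) = 1.92685

1.927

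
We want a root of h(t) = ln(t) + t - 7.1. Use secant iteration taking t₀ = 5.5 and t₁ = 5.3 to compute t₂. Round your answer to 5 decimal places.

5.41162

h(5.5) = 0.1047481, h(5.3) = -0.1322932
t₂ = 5.3000000 − (-0.1322932)·(5.3000000 − 5.5000000) / (-0.1322932 − 0.1047481) = 5.3000000 − (0.0264586)/(-0.2370413) = 5.4116204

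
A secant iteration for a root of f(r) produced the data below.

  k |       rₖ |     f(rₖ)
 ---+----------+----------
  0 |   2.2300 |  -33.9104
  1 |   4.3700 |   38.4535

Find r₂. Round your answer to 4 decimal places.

r₂ = 4.3700 − 38.4535·(4.3700 − 2.2300) / (38.4535 − (-33.9104))
   = 4.3700 − (82.290490)/(72.363900) = 3.232824

3.2328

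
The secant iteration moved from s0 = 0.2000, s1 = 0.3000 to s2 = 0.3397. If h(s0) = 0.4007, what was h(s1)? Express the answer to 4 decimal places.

The secant line through (0.2000, 0.4007) and (0.3000, h(s1)) crosses zero at s2 = 0.3397.
So (0.2000, 0.4007), (0.3000, h(s1)), (0.3397, 0) are collinear:
h(s1) = 0.4007 · (0.3000 − 0.3397) / (0.2000 − 0.3397) = 0.4007 · (-0.039700)/(-0.139700) = 0.113871

0.1139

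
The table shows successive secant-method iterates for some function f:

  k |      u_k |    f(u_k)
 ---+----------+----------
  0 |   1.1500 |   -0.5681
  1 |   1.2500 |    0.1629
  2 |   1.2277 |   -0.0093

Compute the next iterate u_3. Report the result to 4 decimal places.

1.2289

u_3 = 1.2277 − (-0.0093)·(1.2277 − 1.2500) / (-0.0093 − 0.1629)
   = 1.2277 − (0.000207)/(-0.172200) = 1.228904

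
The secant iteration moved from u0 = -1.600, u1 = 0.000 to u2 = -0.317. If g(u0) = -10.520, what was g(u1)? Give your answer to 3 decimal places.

2.599

The secant line through (-1.600, -10.520) and (0.000, g(u1)) crosses zero at u2 = -0.317.
So (-1.600, -10.520), (0.000, g(u1)), (-0.317, 0) are collinear:
g(u1) = -10.520 · (0.000 − (-0.317)) / (-1.600 − (-0.317)) = -10.520 · (0.31700)/(-1.28300) = 2.59925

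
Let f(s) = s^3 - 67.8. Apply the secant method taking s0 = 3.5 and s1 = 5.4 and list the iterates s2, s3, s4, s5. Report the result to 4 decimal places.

3.9133, 4.0333, 4.0795, 4.0776

f(3.5) = -24.925000, f(5.4) = 89.664000
s2 = 5.400000 − 89.664000·(5.400000 − 3.500000) / (89.664000 − (-24.925000)) = 5.400000 − (170.361600)/(114.589000) = 3.913281
f(3.913281) = -7.872904
s3 = 3.913281 − (-7.872904)·(3.913281 − 5.400000) / (-7.872904 − 89.664000) = 3.913281 − (11.704794)/(-97.536904) = 4.033285
f(4.033285) = -2.188982
s4 = 4.033285 − (-2.188982)·(4.033285 − 3.913281) / (-2.188982 − (-7.872904)) = 4.033285 − (-0.262686)/(5.683922) = 4.079501
f(4.079501) = 0.092383
s5 = 4.079501 − 0.092383·(4.079501 − 4.033285) / (0.092383 − (-2.188982)) = 4.079501 − (0.004270)/(2.281366) = 4.077629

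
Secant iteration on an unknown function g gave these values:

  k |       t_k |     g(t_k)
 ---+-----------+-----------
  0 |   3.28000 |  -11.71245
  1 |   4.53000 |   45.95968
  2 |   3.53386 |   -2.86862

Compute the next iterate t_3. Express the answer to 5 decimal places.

3.59238

t_3 = 3.53386 − (-2.86862)·(3.53386 − 4.53000) / (-2.86862 − 45.95968)
   = 3.53386 − (2.8575471)/(-48.8283000) = 3.5923824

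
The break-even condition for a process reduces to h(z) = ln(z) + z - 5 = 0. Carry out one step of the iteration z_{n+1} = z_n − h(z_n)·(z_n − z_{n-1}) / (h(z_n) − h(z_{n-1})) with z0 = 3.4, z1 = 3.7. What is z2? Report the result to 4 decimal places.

3.6935

h(3.4) = -0.376225, h(3.7) = 0.008333
z2 = 3.700000 − 0.008333·(3.700000 − 3.400000) / (0.008333 − (-0.376225)) = 3.700000 − (0.002500)/(0.384557) = 3.693499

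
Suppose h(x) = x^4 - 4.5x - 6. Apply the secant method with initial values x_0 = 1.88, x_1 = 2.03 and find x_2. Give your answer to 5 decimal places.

h(1.88) = -1.9680166, h(2.03) = 1.8468168
x_2 = 2.0300000 − 1.8468168·(2.0300000 − 1.8800000) / (1.8468168 − (-1.9680166)) = 2.0300000 − (0.2770225)/(3.8148334) = 1.9573828

1.95738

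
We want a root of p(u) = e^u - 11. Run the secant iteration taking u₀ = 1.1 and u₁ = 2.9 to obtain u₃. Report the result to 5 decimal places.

p(1.1) = -7.9958340, p(2.9) = 7.1741454
u₂ = 2.9000000 − 7.1741454·(2.9000000 − 1.1000000) / (7.1741454 − (-7.9958340)) = 2.9000000 − (12.9134617)/(15.1699793) = 2.0487489
p(2.0487489) = -3.2418113
u₃ = 2.0487489 − (-3.2418113)·(2.0487489 − 2.9000000) / (-3.2418113 − 7.1741454) = 2.0487489 − (2.7595954)/(-10.4159566) = 2.3136881

2.31369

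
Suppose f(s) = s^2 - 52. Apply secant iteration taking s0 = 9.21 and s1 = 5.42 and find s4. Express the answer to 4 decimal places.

7.2105

f(9.21) = 32.824100, f(5.42) = -22.623600
s2 = 5.420000 − (-22.623600)·(5.420000 − 9.210000) / (-22.623600 − 32.824100) = 5.420000 − (85.743444)/(-55.447700) = 6.966384
f(6.966384) = -3.469492
s3 = 6.966384 − (-3.469492)·(6.966384 − 5.420000) / (-3.469492 − (-22.623600)) = 6.966384 − (-5.365167)/(19.154108) = 7.246489
f(7.246489) = 0.511609
s4 = 7.246489 − 0.511609·(7.246489 − 6.966384) / (0.511609 − (-3.469492)) = 7.246489 − (0.143305)/(3.981101) = 7.210493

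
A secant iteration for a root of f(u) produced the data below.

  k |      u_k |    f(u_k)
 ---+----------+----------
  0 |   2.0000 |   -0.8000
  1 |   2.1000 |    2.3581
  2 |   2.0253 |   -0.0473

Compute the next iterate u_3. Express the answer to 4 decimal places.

u_3 = 2.0253 − (-0.0473)·(2.0253 − 2.1000) / (-0.0473 − 2.3581)
   = 2.0253 − (0.003533)/(-2.405400) = 2.026769

2.0268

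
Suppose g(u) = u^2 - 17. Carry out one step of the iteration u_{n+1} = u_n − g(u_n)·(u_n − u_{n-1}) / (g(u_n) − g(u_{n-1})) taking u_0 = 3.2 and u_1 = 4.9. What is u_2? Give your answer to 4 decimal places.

g(3.2) = -6.760000, g(4.9) = 7.010000
u_2 = 4.900000 − 7.010000·(4.900000 − 3.200000) / (7.010000 − (-6.760000)) = 4.900000 − (11.917000)/(13.770000) = 4.034568

4.0346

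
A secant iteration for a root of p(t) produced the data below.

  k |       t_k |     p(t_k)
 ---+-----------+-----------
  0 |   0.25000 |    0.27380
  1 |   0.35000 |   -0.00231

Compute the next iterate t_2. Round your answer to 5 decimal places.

0.34916

t_2 = 0.35000 − (-0.00231)·(0.35000 − 0.25000) / (-0.00231 − 0.27380)
   = 0.35000 − (-0.0002310)/(-0.2761100) = 0.3491634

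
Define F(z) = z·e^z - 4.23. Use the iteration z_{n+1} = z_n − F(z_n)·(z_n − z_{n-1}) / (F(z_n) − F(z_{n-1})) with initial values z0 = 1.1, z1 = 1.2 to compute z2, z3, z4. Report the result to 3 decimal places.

1.236, 1.233, 1.233

F(1.1) = -0.92542, F(1.2) = -0.24586
z2 = 1.20000 − (-0.24586)·(1.20000 − 1.10000) / (-0.24586 − (-0.92542)) = 1.20000 − (-0.02459)/(0.67956) = 1.23618
F(1.23618) = 0.02547
z3 = 1.23618 − 0.02547·(1.23618 − 1.20000) / (0.02547 − (-0.24586)) = 1.23618 − (0.00092)/(0.27133) = 1.23278
F(1.23278) = -0.00061
z4 = 1.23278 − (-0.00061)·(1.23278 − 1.23618) / (-0.00061 − 0.02547) = 1.23278 − (0.00000)/(-0.02608) = 1.23286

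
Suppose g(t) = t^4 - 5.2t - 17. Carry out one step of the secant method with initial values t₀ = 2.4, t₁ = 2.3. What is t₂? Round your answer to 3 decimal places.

2.321

g(2.4) = 3.69760, g(2.3) = -0.97590
t₂ = 2.30000 − (-0.97590)·(2.30000 − 2.40000) / (-0.97590 − 3.69760) = 2.30000 − (0.09759)/(-4.67350) = 2.32088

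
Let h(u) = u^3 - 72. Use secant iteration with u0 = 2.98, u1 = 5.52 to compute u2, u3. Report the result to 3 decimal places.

h(2.98) = -45.53641, h(5.52) = 96.19661
u2 = 5.52000 − 96.19661·(5.52000 − 2.98000) / (96.19661 − (-45.53641)) = 5.52000 − (244.33938)/(141.73302) = 3.79606
h(3.79606) = -17.29856
u3 = 3.79606 − (-17.29856)·(3.79606 − 5.52000) / (-17.29856 − 96.19661) = 3.79606 − (29.82169)/(-113.49516) = 4.05882

3.796, 4.059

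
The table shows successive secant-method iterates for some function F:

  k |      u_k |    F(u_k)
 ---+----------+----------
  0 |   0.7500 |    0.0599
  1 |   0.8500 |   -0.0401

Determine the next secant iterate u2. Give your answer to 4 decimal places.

u2 = 0.8500 − (-0.0401)·(0.8500 − 0.7500) / (-0.0401 − 0.0599)
   = 0.8500 − (-0.004010)/(-0.100000) = 0.809900

0.8099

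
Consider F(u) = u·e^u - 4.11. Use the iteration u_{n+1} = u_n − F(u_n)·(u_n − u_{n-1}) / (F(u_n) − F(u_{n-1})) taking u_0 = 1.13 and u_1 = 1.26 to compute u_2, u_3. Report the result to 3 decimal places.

F(1.13) = -0.61191, F(1.26) = 0.33203
u_2 = 1.26000 − 0.33203·(1.26000 − 1.13000) / (0.33203 − (-0.61191)) = 1.26000 − (0.04316)/(0.94394) = 1.21427
F(1.21427) = -0.02052
u_3 = 1.21427 − (-0.02052)·(1.21427 − 1.26000) / (-0.02052 − 0.33203) = 1.21427 − (0.00094)/(-0.35255) = 1.21693

1.214, 1.217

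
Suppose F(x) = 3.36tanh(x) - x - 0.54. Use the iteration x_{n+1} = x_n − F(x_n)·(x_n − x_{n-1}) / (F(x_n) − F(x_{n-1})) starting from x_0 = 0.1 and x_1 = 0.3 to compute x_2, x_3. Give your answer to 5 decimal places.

F(0.1) = -0.3051155, F(0.3) = 0.1388104
x_2 = 0.3000000 − 0.1388104·(0.3000000 − 0.1000000) / (0.1388104 − (-0.3051155)) = 0.3000000 − (0.0277621)/(0.4439259) = 0.2374624
F(0.2374624) = 0.0057450
x_3 = 0.2374624 − 0.0057450·(0.2374624 − 0.3000000) / (0.0057450 − 0.1388104) = 0.2374624 − (-0.0003593)/(-0.1330654) = 0.2347624

0.23746, 0.23476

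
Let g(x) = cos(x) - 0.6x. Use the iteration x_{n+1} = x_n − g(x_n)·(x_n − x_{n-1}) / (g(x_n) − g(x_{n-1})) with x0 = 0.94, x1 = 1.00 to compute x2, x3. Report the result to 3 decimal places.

0.958, 0.958

g(0.94) = 0.02579, g(1.00) = -0.05970
x2 = 1.00000 − (-0.05970)·(1.00000 − 0.94000) / (-0.05970 − 0.02579) = 1.00000 − (-0.00358)/(-0.08549) = 0.95810
g(0.95810) = 0.00022
x3 = 0.95810 − 0.00022·(0.95810 − 1.00000) / (0.00022 − (-0.05970)) = 0.95810 − (-0.00001)/(0.05991) = 0.95825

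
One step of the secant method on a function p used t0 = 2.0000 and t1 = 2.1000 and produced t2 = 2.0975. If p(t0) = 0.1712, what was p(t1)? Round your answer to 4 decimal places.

-0.0044

The secant line through (2.0000, 0.1712) and (2.1000, p(t1)) crosses zero at t2 = 2.0975.
So (2.0000, 0.1712), (2.1000, p(t1)), (2.0975, 0) are collinear:
p(t1) = 0.1712 · (2.1000 − 2.0975) / (2.0000 − 2.0975) = 0.1712 · (0.002500)/(-0.097500) = -0.004390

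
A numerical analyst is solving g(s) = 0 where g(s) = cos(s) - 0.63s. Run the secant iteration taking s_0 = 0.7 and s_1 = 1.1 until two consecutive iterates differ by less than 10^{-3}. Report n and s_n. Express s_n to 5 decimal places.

n = 4, s_n = 0.93832

g(0.7) = 0.3238422, g(1.1) = -0.2394039
s_2 = 1.1000000 − (-0.2394039)·(0.4000000)/(-0.5632461) = 0.9299827;  |Δ| = 0.1700173
g(0.9299827) = 0.0119587
s_3 = 0.9299827 − 0.0119587·(-0.1700173)/(0.2513626) = 0.9380714;  |Δ| = 0.0080886
g(0.9380714) = 0.0003594
s_4 = 0.9380714 − 0.0003594·(0.0080886)/(-0.0115993) = 0.9383220;  |Δ| = 0.0002506
|s_4 − s_3| = 0.0002506 < 10^{-3}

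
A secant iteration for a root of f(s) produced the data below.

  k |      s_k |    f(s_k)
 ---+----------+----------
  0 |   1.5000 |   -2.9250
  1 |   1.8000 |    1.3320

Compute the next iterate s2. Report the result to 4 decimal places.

s2 = 1.8000 − 1.3320·(1.8000 − 1.5000) / (1.3320 − (-2.9250))
   = 1.8000 − (0.399600)/(4.257000) = 1.706131

1.7061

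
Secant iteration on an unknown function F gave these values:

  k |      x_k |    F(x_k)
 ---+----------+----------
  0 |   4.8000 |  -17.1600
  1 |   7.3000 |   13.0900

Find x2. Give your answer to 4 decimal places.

x2 = 7.3000 − 13.0900·(7.3000 − 4.8000) / (13.0900 − (-17.1600))
   = 7.3000 − (32.725000)/(30.250000) = 6.218182

6.2182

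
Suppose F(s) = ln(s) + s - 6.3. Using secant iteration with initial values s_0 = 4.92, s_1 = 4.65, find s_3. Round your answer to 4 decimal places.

4.7433

F(4.92) = 0.213309, F(4.65) = -0.113133
s_2 = 4.650000 − (-0.113133)·(4.650000 − 4.920000) / (-0.113133 − 0.213309) = 4.650000 − (0.030546)/(-0.326441) = 4.743572
F(4.743572) = 0.000363
s_3 = 4.743572 − 0.000363·(4.743572 − 4.650000) / (0.000363 − (-0.113133)) = 4.743572 − (0.000034)/(0.113496) = 4.743273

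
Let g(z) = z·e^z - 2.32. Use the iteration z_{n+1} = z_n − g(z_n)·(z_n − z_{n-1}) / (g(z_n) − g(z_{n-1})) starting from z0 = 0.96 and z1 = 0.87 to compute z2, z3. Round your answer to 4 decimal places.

0.9209, 0.9224

g(0.96) = 0.187229, g(0.87) = -0.243388
z2 = 0.870000 − (-0.243388)·(0.870000 − 0.960000) / (-0.243388 − 0.187229) = 0.870000 − (0.021905)/(-0.430616) = 0.920869
g(0.920869) = -0.007265
z3 = 0.920869 − (-0.007265)·(0.920869 − 0.870000) / (-0.007265 − (-0.243388)) = 0.920869 − (-0.000370)/(0.236123) = 0.922434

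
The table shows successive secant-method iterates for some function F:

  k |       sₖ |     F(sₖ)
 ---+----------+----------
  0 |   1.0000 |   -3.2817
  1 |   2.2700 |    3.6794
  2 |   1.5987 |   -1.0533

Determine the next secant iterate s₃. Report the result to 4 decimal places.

s₃ = 1.5987 − (-1.0533)·(1.5987 − 2.2700) / (-1.0533 − 3.6794)
   = 1.5987 − (0.707080)/(-4.732700) = 1.748103

1.7481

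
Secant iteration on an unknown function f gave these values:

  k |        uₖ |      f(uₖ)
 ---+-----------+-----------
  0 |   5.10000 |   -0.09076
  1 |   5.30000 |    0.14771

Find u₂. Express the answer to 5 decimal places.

5.17612

u₂ = 5.30000 − 0.14771·(5.30000 − 5.10000) / (0.14771 − (-0.09076))
   = 5.30000 − (0.0295420)/(0.2384700) = 5.1761186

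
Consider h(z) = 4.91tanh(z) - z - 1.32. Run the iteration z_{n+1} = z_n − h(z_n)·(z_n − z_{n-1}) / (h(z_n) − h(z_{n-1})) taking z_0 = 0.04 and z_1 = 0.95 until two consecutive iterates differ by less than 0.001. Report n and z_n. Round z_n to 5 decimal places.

n = 6, z_n = 0.35550

h(0.04) = -1.1637047, h(0.95) = 1.3623348
z_2 = 0.9500000 − 1.3623348·(0.9100000)/(2.5260395) = 0.4592220;  |Δ| = 0.4907780
h(0.4592220) = 0.3293770
z_3 = 0.4592220 − 0.3293770·(-0.4907780)/(-1.0329578) = 0.3027287;  |Δ| = 0.1564933
h(0.3027287) = -0.1801327
z_4 = 0.3027287 − (-0.1801327)·(-0.1564933)/(-0.5095097) = 0.3580555;  |Δ| = 0.0553268
h(0.3580555) = 0.0085301
z_5 = 0.3580555 − 0.0085301·(0.0553268)/(0.1886628) = 0.3555540;  |Δ| = 0.0025015
h(0.3555540) = 0.0001891
z_6 = 0.3555540 − 0.0001891·(-0.0025015)/(-0.0083410) = 0.3554973;  |Δ| = 0.0000567
|z_6 − z_5| = 0.0000567 < 0.001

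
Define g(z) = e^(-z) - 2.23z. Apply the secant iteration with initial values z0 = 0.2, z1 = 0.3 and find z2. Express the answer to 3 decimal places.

g(0.2) = 0.37273, g(0.3) = 0.07182
z2 = 0.30000 − 0.07182·(0.30000 − 0.20000) / (0.07182 − 0.37273) = 0.30000 − (0.00718)/(-0.30091) = 0.32387

0.324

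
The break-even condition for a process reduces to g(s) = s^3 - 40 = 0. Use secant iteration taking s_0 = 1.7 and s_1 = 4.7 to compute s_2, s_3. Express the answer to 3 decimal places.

g(1.7) = -35.08700, g(4.7) = 63.82300
s_2 = 4.70000 − 63.82300·(4.70000 − 1.70000) / (63.82300 − (-35.08700)) = 4.70000 − (191.46900)/(98.91000) = 2.76421
g(2.76421) = -18.87907
s_3 = 2.76421 − (-18.87907)·(2.76421 − 4.70000) / (-18.87907 − 63.82300) = 2.76421 − (36.54592)/(-82.70207) = 3.20611

2.764, 3.206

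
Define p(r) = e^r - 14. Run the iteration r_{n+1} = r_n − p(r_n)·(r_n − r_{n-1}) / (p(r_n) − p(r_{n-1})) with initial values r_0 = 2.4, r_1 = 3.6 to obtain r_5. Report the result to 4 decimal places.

2.6390

p(2.4) = -2.976824, p(3.6) = 22.598234
r_2 = 3.600000 − 22.598234·(3.600000 − 2.400000) / (22.598234 − (-2.976824)) = 3.600000 − (27.117881)/(25.575058) = 2.539675
p(2.539675) = -1.324453
r_3 = 2.539675 − (-1.324453)·(2.539675 − 3.600000) / (-1.324453 − 22.598234) = 2.539675 − (1.404351)/(-23.922688) = 2.598378
p(2.598378) = -0.558077
r_4 = 2.598378 − (-0.558077)·(2.598378 − 2.539675) / (-0.558077 − (-1.324453)) = 2.598378 − (-0.032761)/(0.766377) = 2.641127
p(2.641127) = 0.029000
r_5 = 2.641127 − 0.029000·(2.641127 − 2.598378) / (0.029000 − (-0.558077)) = 2.641127 − (0.001240)/(0.587076) = 2.639015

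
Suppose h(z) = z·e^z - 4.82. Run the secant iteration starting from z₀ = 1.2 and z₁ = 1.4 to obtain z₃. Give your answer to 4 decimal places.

h(1.2) = -0.835860, h(1.4) = 0.857280
z₂ = 1.400000 − 0.857280·(1.400000 − 1.200000) / (0.857280 − (-0.835860)) = 1.400000 − (0.171456)/(1.693140) = 1.298735
h(1.298735) = -0.060581
z₃ = 1.298735 − (-0.060581)·(1.298735 − 1.400000) / (-0.060581 − 0.857280) = 1.298735 − (0.006135)/(-0.917861) = 1.305419

1.3054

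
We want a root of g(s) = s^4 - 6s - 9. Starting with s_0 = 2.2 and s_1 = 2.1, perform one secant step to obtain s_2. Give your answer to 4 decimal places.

2.1637

g(2.2) = 1.225600, g(2.1) = -2.151900
s_2 = 2.100000 − (-2.151900)·(2.100000 − 2.200000) / (-2.151900 − 1.225600) = 2.100000 − (0.215190)/(-3.377500) = 2.163713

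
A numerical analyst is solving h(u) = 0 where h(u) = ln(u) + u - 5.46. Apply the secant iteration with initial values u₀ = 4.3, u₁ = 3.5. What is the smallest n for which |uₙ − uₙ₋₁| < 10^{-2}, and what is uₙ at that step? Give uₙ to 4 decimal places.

n = 3, uₙ = 4.0591

h(4.3) = 0.298615, h(3.5) = -0.707237
u₂ = 3.500000 − (-0.707237)·(-0.800000)/(-1.005852) = 4.062498;  |Δ| = 0.562498
h(4.062498) = 0.004296
u₃ = 4.062498 − 0.004296·(0.562498)/(0.711533) = 4.059102;  |Δ| = 0.003396
|u₃ − u₂| = 0.003396 < 10^{-2}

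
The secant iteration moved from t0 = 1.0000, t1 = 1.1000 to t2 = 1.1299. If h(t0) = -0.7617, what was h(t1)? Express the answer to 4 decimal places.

The secant line through (1.0000, -0.7617) and (1.1000, h(t1)) crosses zero at t2 = 1.1299.
So (1.0000, -0.7617), (1.1000, h(t1)), (1.1299, 0) are collinear:
h(t1) = -0.7617 · (1.1000 − 1.1299) / (1.0000 − 1.1299) = -0.7617 · (-0.029900)/(-0.129900) = -0.175326

-0.1753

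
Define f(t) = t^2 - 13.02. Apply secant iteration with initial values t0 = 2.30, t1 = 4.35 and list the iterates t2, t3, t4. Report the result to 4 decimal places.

f(2.30) = -7.730000, f(4.35) = 5.902500
t2 = 4.350000 − 5.902500·(4.350000 − 2.300000) / (5.902500 − (-7.730000)) = 4.350000 − (12.100125)/(13.632500) = 3.462406
f(3.462406) = -1.031745
t3 = 3.462406 − (-1.031745)·(3.462406 − 4.350000) / (-1.031745 − 5.902500) = 3.462406 − (0.915770)/(-6.934245) = 3.594471
f(3.594471) = -0.099779
t4 = 3.594471 − (-0.099779)·(3.594471 − 3.462406) / (-0.099779 − (-1.031745)) = 3.594471 − (-0.013177)/(0.931966) = 3.608610

3.4624, 3.5945, 3.6086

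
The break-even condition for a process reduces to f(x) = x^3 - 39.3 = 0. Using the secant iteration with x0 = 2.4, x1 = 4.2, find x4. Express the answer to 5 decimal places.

3.40363

f(2.4) = -25.4760000, f(4.2) = 34.7880000
x2 = 4.2000000 − 34.7880000·(4.2000000 − 2.4000000) / (34.7880000 − (-25.4760000)) = 4.2000000 − (62.6184000)/(60.2640000) = 3.1609319
f(3.1609319) = -7.7175790
x3 = 3.1609319 − (-7.7175790)·(3.1609319 − 4.2000000) / (-7.7175790 − 34.7880000) = 3.1609319 − (8.0190902)/(-42.5055790) = 3.3495916
f(3.3495916) = -1.7183728
x4 = 3.3495916 − (-1.7183728)·(3.3495916 − 3.1609319) / (-1.7183728 − (-7.7175790)) = 3.3495916 − (-0.3241877)/(5.9992062) = 3.4036300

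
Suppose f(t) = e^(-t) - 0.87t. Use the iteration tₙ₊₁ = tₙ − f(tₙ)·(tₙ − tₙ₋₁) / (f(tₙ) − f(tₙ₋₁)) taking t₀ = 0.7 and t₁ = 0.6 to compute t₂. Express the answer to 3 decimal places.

f(0.7) = -0.11241, f(0.6) = 0.02681
t₂ = 0.60000 − 0.02681·(0.60000 − 0.70000) / (0.02681 − (-0.11241)) = 0.60000 − (-0.00268)/(0.13923) = 0.61926

0.619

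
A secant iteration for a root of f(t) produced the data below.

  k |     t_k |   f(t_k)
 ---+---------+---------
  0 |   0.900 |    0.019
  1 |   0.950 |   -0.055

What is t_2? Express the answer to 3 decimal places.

0.913

t_2 = 0.950 − (-0.055)·(0.950 − 0.900) / (-0.055 − 0.019)
   = 0.950 − (-0.00275)/(-0.07400) = 0.91284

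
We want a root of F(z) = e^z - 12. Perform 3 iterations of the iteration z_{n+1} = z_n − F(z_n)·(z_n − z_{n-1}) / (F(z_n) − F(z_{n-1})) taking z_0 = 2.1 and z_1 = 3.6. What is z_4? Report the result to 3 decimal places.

2.493

F(2.1) = -3.83383, F(3.6) = 24.59823
z_2 = 3.60000 − 24.59823·(3.60000 − 2.10000) / (24.59823 − (-3.83383)) = 3.60000 − (36.89735)/(28.43206) = 2.30226
F(2.30226) = -2.00322
z_3 = 2.30226 − (-2.00322)·(2.30226 − 3.60000) / (-2.00322 − 24.59823) = 2.30226 − (2.59966)/(-26.60146) = 2.39999
F(2.39999) = -0.97695
z_4 = 2.39999 − (-0.97695)·(2.39999 − 2.30226) / (-0.97695 − (-2.00322)) = 2.39999 − (-0.09547)/(1.02628) = 2.49302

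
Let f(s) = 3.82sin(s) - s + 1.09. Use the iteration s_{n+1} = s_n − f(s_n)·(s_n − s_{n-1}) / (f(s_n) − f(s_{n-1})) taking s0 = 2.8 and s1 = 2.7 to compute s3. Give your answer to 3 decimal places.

2.705

f(2.8) = -0.43035, f(2.7) = 0.02259
s2 = 2.70000 − 0.02259·(2.70000 − 2.80000) / (0.02259 − (-0.43035)) = 2.70000 − (-0.00226)/(0.45294) = 2.70499
f(2.70499) = 0.00036
s3 = 2.70499 − 0.00036·(2.70499 − 2.70000) / (0.00036 − 0.02259) = 2.70499 − (0.00000)/(-0.02223) = 2.70507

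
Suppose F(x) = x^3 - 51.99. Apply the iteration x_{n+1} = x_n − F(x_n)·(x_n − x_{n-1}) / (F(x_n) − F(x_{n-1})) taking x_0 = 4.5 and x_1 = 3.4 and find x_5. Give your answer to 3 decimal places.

F(4.5) = 39.13500, F(3.4) = -12.68600
x_2 = 3.40000 − (-12.68600)·(3.40000 − 4.50000) / (-12.68600 − 39.13500) = 3.40000 − (13.95460)/(-51.82100) = 3.66928
F(3.66928) = -2.58804
x_3 = 3.66928 − (-2.58804)·(3.66928 − 3.40000) / (-2.58804 − (-12.68600)) = 3.66928 − (-0.69692)/(10.09796) = 3.73830
F(3.73830) = 0.25234
x_4 = 3.73830 − 0.25234·(3.73830 − 3.66928) / (0.25234 − (-2.58804)) = 3.73830 − (0.01742)/(2.84037) = 3.73217
F(3.73217) = -0.00430
x_5 = 3.73217 − (-0.00430)·(3.73217 − 3.73830) / (-0.00430 − 0.25234) = 3.73217 − (0.00003)/(-0.25663) = 3.73227

3.732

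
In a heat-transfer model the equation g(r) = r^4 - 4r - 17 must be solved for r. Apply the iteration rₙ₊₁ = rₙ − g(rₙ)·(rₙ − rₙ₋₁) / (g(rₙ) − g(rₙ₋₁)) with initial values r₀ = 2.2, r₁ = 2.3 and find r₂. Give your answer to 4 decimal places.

2.2571

g(2.2) = -2.374400, g(2.3) = 1.784100
r₂ = 2.300000 − 1.784100·(2.300000 − 2.200000) / (1.784100 − (-2.374400)) = 2.300000 − (0.178410)/(4.158500) = 2.257098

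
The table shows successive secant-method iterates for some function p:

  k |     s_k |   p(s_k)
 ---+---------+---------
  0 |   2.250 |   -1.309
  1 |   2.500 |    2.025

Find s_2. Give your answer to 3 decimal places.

s_2 = 2.500 − 2.025·(2.500 − 2.250) / (2.025 − (-1.309))
   = 2.500 − (0.50625)/(3.33400) = 2.34816

2.348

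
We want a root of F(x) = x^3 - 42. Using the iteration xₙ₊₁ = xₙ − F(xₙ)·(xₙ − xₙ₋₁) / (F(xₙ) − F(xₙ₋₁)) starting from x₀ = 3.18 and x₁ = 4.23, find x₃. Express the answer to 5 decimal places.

3.46486

F(3.18) = -9.8425680, F(4.23) = 33.6869670
x₂ = 4.2300000 − 33.6869670·(4.2300000 − 3.1800000) / (33.6869670 − (-9.8425680)) = 4.2300000 − (35.3713154)/(43.5295350) = 3.4174180
F(3.4174180) = -2.0888429
x₃ = 3.4174180 − (-2.0888429)·(3.4174180 − 4.2300000) / (-2.0888429 − 33.6869670) = 3.4174180 − (1.6973561)/(-35.7758099) = 3.4648623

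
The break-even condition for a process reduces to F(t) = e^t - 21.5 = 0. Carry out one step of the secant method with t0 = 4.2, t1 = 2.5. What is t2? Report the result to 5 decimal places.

F(4.2) = 45.1863310, F(2.5) = -9.3175060
t2 = 2.5000000 − (-9.3175060)·(2.5000000 − 4.2000000) / (-9.3175060 − 45.1863310) = 2.5000000 − (15.8397603)/(-54.5038371) = 2.7906173

2.79062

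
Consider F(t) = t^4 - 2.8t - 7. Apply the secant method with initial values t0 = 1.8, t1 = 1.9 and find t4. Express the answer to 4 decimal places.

F(1.8) = -1.542400, F(1.9) = 0.712100
t2 = 1.900000 − 0.712100·(1.900000 − 1.800000) / (0.712100 − (-1.542400)) = 1.900000 − (0.071210)/(2.254500) = 1.868414
F(1.868414) = -0.044675
t3 = 1.868414 − (-0.044675)·(1.868414 − 1.900000) / (-0.044675 − 0.712100) = 1.868414 − (0.001411)/(-0.756775) = 1.870279
F(1.870279) = -0.001175
t4 = 1.870279 − (-0.001175)·(1.870279 − 1.868414) / (-0.001175 − (-0.044675)) = 1.870279 − (-0.000002)/(0.043500) = 1.870329

1.8703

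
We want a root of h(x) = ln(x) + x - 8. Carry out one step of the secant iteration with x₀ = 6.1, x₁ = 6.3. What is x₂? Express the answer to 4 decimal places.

h(6.1) = -0.091711, h(6.3) = 0.140550
x₂ = 6.300000 − 0.140550·(6.300000 − 6.100000) / (0.140550 − (-0.091711)) = 6.300000 − (0.028110)/(0.232261) = 6.178973

6.1790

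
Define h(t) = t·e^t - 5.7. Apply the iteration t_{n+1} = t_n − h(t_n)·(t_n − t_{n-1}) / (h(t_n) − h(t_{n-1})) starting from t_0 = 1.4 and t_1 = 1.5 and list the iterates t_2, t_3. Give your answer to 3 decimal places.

1.402, 1.402

h(1.4) = -0.02272, h(1.5) = 1.02253
t_2 = 1.50000 − 1.02253·(1.50000 − 1.40000) / (1.02253 − (-0.02272)) = 1.50000 − (0.10225)/(1.04525) = 1.40217
h(1.40217) = -0.00153
t_3 = 1.40217 − (-0.00153)·(1.40217 − 1.50000) / (-0.00153 − 1.02253) = 1.40217 − (0.00015)/(-1.02407) = 1.40232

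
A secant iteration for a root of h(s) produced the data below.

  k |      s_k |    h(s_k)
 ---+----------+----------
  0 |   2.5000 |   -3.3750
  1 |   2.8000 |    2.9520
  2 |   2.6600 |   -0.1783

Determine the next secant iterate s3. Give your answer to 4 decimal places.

s3 = 2.6600 − (-0.1783)·(2.6600 − 2.8000) / (-0.1783 − 2.9520)
   = 2.6600 − (0.024962)/(-3.130300) = 2.667974

2.6680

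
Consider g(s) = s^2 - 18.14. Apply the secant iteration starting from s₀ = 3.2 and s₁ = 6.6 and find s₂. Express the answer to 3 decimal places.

g(3.2) = -7.90000, g(6.6) = 25.42000
s₂ = 6.60000 − 25.42000·(6.60000 − 3.20000) / (25.42000 − (-7.90000)) = 6.60000 − (86.42800)/(33.32000) = 4.00612

4.006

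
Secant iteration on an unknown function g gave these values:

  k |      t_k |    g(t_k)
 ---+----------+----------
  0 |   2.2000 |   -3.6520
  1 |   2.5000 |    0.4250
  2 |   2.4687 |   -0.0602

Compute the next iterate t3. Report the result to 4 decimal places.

2.4726

t3 = 2.4687 − (-0.0602)·(2.4687 − 2.5000) / (-0.0602 − 0.4250)
   = 2.4687 − (0.001884)/(-0.485200) = 2.472583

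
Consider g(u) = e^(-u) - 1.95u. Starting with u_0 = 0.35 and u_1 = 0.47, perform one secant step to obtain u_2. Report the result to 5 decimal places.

g(0.35) = 0.0221881, g(0.47) = -0.2914977
u_2 = 0.4700000 − (-0.2914977)·(0.4700000 − 0.3500000) / (-0.2914977 − 0.0221881) = 0.4700000 − (-0.0349797)/(-0.3136858) = 0.3584880

0.35849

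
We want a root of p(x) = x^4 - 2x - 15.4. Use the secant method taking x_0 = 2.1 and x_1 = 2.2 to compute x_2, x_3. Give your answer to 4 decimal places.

p(2.1) = -0.151900, p(2.2) = 3.625600
x_2 = 2.200000 − 3.625600·(2.200000 − 2.100000) / (3.625600 − (-0.151900)) = 2.200000 − (0.362560)/(3.777500) = 2.104021
p(2.104021) = -0.010553
x_3 = 2.104021 − (-0.010553)·(2.104021 − 2.200000) / (-0.010553 − 3.625600) = 2.104021 − (0.001013)/(-3.636153) = 2.104300

2.1040, 2.1043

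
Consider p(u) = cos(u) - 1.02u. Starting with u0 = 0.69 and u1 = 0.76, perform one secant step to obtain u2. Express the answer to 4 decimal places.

p(0.69) = 0.067446, p(0.76) = -0.050364
u2 = 0.760000 − (-0.050364)·(0.760000 − 0.690000) / (-0.050364 − 0.067446) = 0.760000 − (-0.003525)/(-0.117810) = 0.730075

0.7301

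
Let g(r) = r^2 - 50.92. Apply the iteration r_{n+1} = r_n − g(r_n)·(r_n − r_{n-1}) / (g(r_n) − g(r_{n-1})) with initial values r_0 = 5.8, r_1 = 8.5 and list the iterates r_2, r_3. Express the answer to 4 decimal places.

7.0084, 7.1246

g(5.8) = -17.280000, g(8.5) = 21.330000
r_2 = 8.500000 − 21.330000·(8.500000 − 5.800000) / (21.330000 − (-17.280000)) = 8.500000 − (57.591000)/(38.610000) = 7.008392
g(7.008392) = -1.802447
r_3 = 7.008392 − (-1.802447)·(7.008392 − 8.500000) / (-1.802447 − 21.330000) = 7.008392 − (2.688545)/(-23.132447) = 7.124616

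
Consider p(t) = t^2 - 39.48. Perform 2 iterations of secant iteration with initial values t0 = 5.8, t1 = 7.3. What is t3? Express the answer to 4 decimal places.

p(5.8) = -5.840000, p(7.3) = 13.810000
t2 = 7.300000 − 13.810000·(7.300000 − 5.800000) / (13.810000 − (-5.840000)) = 7.300000 − (20.715000)/(19.650000) = 6.245802
p(6.245802) = -0.469963
t3 = 6.245802 − (-0.469963)·(6.245802 − 7.300000) / (-0.469963 − 13.810000) = 6.245802 − (0.495435)/(-14.279963) = 6.280496

6.2805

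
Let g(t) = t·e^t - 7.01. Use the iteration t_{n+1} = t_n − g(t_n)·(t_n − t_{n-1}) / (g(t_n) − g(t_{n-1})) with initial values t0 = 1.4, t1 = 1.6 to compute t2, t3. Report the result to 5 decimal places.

1.51859, 1.52487

g(1.4) = -1.3327200, g(1.6) = 0.9148519
t2 = 1.6000000 − 0.9148519·(1.6000000 − 1.4000000) / (0.9148519 − (-1.3327200)) = 1.6000000 − (0.1829704)/(2.2475719) = 1.5185920
g(1.5185920) = -0.0764250
t3 = 1.5185920 − (-0.0764250)·(1.5185920 − 1.6000000) / (-0.0764250 − 0.9148519) = 1.5185920 − (0.0062216)/(-0.9912768) = 1.5248683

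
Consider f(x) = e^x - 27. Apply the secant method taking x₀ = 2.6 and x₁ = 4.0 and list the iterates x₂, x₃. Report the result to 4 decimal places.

3.0607, 3.2205

f(2.6) = -13.536262, f(4.0) = 27.598150
x₂ = 4.000000 − 27.598150·(4.000000 − 2.600000) / (27.598150 − (-13.536262)) = 4.000000 − (38.637410)/(41.134412) = 3.060703
f(3.060703) = -5.657434
x₃ = 3.060703 − (-5.657434)·(3.060703 − 4.000000) / (-5.657434 − 27.598150) = 3.060703 − (5.314008)/(-33.255584) = 3.220496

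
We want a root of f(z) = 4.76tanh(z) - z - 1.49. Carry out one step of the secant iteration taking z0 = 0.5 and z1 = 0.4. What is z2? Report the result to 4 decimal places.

0.4280

f(0.5) = 0.209678, f(0.4) = -0.081443
z2 = 0.400000 − (-0.081443)·(0.400000 − 0.500000) / (-0.081443 − 0.209678) = 0.400000 − (0.008144)/(-0.291121) = 0.427976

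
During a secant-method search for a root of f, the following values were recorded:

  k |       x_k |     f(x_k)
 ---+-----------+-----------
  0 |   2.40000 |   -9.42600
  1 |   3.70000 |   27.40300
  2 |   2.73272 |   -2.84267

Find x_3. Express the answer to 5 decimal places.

x_3 = 2.73272 − (-2.84267)·(2.73272 − 3.70000) / (-2.84267 − 27.40300)
   = 2.73272 − (2.7496578)/(-30.2456700) = 2.8236308

2.82363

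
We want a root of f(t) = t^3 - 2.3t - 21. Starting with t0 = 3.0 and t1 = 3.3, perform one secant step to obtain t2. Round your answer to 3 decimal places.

3.033

f(3.0) = -0.90000, f(3.3) = 7.34700
t2 = 3.30000 − 7.34700·(3.30000 − 3.00000) / (7.34700 − (-0.90000)) = 3.30000 − (2.20410)/(8.24700) = 3.03274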